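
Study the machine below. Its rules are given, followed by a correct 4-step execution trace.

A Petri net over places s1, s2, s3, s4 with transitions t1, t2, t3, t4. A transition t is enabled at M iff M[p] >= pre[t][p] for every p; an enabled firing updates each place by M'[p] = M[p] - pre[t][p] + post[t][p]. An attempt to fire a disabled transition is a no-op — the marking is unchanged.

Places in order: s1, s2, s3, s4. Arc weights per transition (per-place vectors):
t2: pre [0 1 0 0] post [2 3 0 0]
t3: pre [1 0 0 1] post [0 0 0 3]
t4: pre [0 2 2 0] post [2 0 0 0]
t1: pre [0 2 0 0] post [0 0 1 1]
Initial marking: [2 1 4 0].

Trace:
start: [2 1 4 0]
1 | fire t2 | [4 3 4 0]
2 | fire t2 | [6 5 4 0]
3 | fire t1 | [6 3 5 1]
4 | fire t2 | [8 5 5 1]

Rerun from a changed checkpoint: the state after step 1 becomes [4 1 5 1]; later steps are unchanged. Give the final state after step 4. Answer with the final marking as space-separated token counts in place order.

8 3 6 2

state after step 1 := [4 1 5 1]
2 | fire t2 | [6 3 5 1]
3 | fire t1 | [6 1 6 2]
4 | fire t2 | [8 3 6 2]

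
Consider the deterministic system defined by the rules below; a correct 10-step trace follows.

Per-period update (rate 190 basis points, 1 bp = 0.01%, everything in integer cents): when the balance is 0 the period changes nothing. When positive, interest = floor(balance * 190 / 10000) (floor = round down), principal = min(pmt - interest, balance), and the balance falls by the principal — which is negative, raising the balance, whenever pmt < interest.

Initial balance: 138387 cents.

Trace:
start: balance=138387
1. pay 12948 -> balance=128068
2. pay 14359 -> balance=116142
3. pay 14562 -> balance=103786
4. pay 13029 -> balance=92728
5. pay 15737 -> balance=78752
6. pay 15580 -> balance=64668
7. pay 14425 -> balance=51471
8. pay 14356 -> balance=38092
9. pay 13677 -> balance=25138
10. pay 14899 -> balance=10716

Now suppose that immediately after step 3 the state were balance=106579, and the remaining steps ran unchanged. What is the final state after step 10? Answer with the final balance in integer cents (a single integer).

13905

state after step 3 := balance=106579
4. pay 13029 -> balance=95575
5. pay 15737 -> balance=81653
6. pay 15580 -> balance=67624
7. pay 14425 -> balance=54483
8. pay 14356 -> balance=41162
9. pay 13677 -> balance=28267
10. pay 14899 -> balance=13905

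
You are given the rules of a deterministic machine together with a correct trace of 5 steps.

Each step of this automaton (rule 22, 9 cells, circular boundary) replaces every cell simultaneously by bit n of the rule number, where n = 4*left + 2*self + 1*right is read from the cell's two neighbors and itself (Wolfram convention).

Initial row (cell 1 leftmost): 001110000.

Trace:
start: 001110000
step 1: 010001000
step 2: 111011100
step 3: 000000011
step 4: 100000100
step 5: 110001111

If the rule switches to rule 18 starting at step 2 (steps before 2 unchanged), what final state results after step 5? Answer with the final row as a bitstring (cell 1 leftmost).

(re-executing steps 2..5 under rule 18; state before step 2: 010001000)
step 2: 101010100
step 3: 000000011
step 4: 100000100
step 5: 010001011

010001011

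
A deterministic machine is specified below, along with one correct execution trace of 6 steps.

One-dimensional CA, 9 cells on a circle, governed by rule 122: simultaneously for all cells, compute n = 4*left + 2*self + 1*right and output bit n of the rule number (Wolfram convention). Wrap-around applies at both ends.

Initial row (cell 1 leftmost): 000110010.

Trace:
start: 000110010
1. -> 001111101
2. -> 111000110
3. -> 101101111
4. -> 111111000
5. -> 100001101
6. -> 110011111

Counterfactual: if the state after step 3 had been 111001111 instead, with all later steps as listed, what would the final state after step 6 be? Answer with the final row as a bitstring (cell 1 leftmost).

111111110

state after step 3 := 111001111
4. -> 001111000
5. -> 011001100
6. -> 111111110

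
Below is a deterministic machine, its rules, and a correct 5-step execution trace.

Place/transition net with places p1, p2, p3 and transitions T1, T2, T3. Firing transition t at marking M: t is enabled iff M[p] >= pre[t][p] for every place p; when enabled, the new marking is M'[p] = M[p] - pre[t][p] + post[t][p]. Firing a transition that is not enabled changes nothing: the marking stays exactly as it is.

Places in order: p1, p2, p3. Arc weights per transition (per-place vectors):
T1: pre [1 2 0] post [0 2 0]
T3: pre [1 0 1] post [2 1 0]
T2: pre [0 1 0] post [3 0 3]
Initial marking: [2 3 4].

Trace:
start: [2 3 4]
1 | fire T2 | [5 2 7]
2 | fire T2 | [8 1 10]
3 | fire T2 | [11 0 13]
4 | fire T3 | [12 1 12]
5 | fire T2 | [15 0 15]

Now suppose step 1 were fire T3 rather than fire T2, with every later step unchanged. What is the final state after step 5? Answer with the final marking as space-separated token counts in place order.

13 2 11

(re-executing from step 1 with the substitution; state before step 1: [2 3 4])
1 | fire T3 | [3 4 3]
2 | fire T2 | [6 3 6]
3 | fire T2 | [9 2 9]
4 | fire T3 | [10 3 8]
5 | fire T2 | [13 2 11]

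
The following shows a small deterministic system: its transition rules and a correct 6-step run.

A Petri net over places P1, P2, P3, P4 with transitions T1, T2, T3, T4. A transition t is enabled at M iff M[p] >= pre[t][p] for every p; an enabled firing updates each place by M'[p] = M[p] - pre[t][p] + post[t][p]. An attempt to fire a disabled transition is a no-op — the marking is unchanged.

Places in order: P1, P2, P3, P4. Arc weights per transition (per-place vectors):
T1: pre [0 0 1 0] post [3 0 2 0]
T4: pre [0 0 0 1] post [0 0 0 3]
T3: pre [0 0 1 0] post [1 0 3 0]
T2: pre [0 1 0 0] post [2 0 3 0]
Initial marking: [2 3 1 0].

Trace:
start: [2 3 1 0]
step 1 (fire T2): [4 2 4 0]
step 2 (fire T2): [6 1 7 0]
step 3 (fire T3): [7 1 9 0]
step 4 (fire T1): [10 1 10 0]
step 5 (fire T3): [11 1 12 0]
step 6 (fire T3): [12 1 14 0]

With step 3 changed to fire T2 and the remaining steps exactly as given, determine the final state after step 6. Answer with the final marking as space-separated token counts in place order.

(re-executing from step 3 with the substitution; state before step 3: [6 1 7 0])
step 3 (fire T2): [8 0 10 0]
step 4 (fire T1): [11 0 11 0]
step 5 (fire T3): [12 0 13 0]
step 6 (fire T3): [13 0 15 0]

13 0 15 0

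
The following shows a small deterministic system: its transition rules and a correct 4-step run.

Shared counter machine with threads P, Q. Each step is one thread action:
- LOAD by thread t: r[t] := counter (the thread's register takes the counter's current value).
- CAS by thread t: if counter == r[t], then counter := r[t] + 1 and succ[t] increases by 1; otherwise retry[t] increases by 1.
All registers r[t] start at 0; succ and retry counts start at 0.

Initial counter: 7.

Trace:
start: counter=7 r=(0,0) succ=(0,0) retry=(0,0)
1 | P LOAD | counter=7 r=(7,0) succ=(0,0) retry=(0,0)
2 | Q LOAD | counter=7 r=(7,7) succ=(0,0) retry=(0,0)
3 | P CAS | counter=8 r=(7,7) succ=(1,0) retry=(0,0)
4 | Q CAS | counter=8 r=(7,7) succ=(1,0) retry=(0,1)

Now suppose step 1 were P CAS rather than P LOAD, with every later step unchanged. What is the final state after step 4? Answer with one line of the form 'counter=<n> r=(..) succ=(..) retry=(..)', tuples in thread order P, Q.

(re-executing from step 1 with the substitution; state before step 1: counter=7 r=(0,0) succ=(0,0) retry=(0,0))
1 | P CAS | counter=7 r=(0,0) succ=(0,0) retry=(1,0)
2 | Q LOAD | counter=7 r=(0,7) succ=(0,0) retry=(1,0)
3 | P CAS | counter=7 r=(0,7) succ=(0,0) retry=(2,0)
4 | Q CAS | counter=8 r=(0,7) succ=(0,1) retry=(2,0)

counter=8 r=(0,7) succ=(0,1) retry=(2,0)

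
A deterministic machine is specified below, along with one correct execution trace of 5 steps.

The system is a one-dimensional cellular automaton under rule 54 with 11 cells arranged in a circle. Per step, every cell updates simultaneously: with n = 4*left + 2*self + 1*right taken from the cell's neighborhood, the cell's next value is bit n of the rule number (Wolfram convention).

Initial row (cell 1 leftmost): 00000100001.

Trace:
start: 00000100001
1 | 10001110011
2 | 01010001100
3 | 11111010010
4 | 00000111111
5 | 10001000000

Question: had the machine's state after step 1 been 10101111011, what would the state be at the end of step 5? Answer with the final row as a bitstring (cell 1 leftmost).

state after step 1 := 10101111011
2 | 01110000100
3 | 10001001110
4 | 11011110001
5 | 00100001010

00100001010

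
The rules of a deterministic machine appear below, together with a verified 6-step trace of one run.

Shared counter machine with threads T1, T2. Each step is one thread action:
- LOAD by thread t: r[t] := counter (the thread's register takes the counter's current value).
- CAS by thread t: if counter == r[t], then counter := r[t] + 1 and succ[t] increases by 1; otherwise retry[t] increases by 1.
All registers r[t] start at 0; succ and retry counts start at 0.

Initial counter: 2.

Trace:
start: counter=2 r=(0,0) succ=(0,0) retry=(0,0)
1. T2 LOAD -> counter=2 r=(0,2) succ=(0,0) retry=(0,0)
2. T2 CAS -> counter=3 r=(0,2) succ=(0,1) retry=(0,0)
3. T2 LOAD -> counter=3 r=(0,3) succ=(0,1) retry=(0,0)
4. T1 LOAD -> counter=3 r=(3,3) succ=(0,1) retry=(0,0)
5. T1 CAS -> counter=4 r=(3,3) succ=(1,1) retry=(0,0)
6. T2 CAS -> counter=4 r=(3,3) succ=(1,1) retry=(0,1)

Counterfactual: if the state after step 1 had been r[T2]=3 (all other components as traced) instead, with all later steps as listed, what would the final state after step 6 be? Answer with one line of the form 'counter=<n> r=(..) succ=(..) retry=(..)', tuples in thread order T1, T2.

state after step 1 := counter=2 r=(0,3) succ=(0,0) retry=(0,0)
2. T2 CAS -> counter=2 r=(0,3) succ=(0,0) retry=(0,1)
3. T2 LOAD -> counter=2 r=(0,2) succ=(0,0) retry=(0,1)
4. T1 LOAD -> counter=2 r=(2,2) succ=(0,0) retry=(0,1)
5. T1 CAS -> counter=3 r=(2,2) succ=(1,0) retry=(0,1)
6. T2 CAS -> counter=3 r=(2,2) succ=(1,0) retry=(0,2)

counter=3 r=(2,2) succ=(1,0) retry=(0,2)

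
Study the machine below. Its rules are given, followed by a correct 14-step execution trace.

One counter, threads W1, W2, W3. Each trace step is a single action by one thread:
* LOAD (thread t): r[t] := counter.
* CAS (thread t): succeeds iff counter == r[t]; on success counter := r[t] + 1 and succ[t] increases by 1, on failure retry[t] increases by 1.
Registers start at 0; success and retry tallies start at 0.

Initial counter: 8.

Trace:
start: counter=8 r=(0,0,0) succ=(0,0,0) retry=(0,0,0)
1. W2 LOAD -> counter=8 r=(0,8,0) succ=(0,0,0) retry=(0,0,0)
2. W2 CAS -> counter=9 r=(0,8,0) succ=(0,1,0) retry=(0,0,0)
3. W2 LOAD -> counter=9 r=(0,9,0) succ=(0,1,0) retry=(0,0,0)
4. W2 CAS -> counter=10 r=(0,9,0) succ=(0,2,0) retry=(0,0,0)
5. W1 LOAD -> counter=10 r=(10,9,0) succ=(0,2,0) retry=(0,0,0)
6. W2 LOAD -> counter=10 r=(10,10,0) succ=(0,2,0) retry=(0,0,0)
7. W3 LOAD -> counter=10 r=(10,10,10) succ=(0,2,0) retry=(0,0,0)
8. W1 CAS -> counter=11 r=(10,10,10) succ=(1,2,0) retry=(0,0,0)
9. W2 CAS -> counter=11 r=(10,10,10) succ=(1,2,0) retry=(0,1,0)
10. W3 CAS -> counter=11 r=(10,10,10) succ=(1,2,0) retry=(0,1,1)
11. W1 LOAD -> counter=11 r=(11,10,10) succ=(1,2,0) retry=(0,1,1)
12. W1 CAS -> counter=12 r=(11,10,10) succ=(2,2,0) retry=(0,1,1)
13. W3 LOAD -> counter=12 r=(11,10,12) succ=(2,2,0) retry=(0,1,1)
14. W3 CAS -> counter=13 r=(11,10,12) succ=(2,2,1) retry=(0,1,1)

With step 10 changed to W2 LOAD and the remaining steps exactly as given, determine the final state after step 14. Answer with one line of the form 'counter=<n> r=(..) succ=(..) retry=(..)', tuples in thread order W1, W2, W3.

(re-executing from step 10 with the substitution; state before step 10: counter=11 r=(10,10,10) succ=(1,2,0) retry=(0,1,0))
10. W2 LOAD -> counter=11 r=(10,11,10) succ=(1,2,0) retry=(0,1,0)
11. W1 LOAD -> counter=11 r=(11,11,10) succ=(1,2,0) retry=(0,1,0)
12. W1 CAS -> counter=12 r=(11,11,10) succ=(2,2,0) retry=(0,1,0)
13. W3 LOAD -> counter=12 r=(11,11,12) succ=(2,2,0) retry=(0,1,0)
14. W3 CAS -> counter=13 r=(11,11,12) succ=(2,2,1) retry=(0,1,0)

counter=13 r=(11,11,12) succ=(2,2,1) retry=(0,1,0)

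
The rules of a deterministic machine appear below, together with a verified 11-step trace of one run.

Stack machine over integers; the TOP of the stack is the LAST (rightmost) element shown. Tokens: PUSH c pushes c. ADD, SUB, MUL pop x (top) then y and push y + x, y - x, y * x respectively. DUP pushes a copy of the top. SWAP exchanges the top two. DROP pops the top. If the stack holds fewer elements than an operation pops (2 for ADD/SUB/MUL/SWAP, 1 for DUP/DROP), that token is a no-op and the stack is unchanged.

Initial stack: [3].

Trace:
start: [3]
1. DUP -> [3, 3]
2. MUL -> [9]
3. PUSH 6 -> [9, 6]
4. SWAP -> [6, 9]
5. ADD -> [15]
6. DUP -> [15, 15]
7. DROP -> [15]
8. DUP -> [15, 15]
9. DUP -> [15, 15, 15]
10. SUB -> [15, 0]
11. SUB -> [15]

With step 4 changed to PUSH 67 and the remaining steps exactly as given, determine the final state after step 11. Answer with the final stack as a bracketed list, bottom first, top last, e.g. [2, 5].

(re-executing from step 4 with the substitution; state before step 4: [9, 6])
4. PUSH 67 -> [9, 6, 67]
5. ADD -> [9, 73]
6. DUP -> [9, 73, 73]
7. DROP -> [9, 73]
8. DUP -> [9, 73, 73]
9. DUP -> [9, 73, 73, 73]
10. SUB -> [9, 73, 0]
11. SUB -> [9, 73]

[9, 73]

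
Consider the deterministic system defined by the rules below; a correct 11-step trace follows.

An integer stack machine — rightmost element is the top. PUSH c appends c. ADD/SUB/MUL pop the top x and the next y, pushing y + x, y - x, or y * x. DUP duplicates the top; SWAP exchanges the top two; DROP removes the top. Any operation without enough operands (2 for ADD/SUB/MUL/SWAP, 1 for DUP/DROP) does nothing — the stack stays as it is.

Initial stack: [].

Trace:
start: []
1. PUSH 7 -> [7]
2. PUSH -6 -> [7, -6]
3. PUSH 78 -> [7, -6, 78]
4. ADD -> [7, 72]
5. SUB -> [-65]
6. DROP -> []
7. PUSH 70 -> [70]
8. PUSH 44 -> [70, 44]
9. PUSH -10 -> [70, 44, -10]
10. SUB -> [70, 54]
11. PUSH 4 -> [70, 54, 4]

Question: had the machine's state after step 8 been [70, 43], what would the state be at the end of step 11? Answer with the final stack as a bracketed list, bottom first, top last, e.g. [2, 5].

state after step 8 := [70, 43]
9. PUSH -10 -> [70, 43, -10]
10. SUB -> [70, 53]
11. PUSH 4 -> [70, 53, 4]

[70, 53, 4]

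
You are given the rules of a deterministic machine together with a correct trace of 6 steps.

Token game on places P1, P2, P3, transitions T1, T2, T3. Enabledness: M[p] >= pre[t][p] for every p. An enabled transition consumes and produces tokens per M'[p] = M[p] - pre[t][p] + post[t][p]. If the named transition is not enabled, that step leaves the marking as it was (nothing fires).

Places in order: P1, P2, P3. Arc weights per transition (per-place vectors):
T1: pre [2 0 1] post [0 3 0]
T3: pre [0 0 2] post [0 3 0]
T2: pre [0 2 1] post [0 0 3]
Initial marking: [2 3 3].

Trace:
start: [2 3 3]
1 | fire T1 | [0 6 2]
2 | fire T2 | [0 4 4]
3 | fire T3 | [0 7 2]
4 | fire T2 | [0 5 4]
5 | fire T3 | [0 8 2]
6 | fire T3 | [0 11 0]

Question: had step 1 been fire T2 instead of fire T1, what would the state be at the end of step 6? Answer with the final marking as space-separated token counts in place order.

2 8 1

(re-executing from step 1 with the substitution; state before step 1: [2 3 3])
1 | fire T2 | [2 1 5]
2 | fire T2 | [2 1 5]
3 | fire T3 | [2 4 3]
4 | fire T2 | [2 2 5]
5 | fire T3 | [2 5 3]
6 | fire T3 | [2 8 1]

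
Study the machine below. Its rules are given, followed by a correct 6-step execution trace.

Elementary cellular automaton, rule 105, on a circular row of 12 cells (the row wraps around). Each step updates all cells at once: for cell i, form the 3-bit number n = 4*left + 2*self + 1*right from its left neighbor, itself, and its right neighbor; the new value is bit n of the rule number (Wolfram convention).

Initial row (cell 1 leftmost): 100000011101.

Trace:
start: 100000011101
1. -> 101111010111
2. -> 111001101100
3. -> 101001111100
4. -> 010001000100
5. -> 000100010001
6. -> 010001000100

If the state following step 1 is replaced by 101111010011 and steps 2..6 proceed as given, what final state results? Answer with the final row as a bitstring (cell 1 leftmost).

101010101010

state after step 1 := 101111010011
2. -> 111001100010
3. -> 101001101001
4. -> 110001110001
5. -> 010101010101
6. -> 101010101010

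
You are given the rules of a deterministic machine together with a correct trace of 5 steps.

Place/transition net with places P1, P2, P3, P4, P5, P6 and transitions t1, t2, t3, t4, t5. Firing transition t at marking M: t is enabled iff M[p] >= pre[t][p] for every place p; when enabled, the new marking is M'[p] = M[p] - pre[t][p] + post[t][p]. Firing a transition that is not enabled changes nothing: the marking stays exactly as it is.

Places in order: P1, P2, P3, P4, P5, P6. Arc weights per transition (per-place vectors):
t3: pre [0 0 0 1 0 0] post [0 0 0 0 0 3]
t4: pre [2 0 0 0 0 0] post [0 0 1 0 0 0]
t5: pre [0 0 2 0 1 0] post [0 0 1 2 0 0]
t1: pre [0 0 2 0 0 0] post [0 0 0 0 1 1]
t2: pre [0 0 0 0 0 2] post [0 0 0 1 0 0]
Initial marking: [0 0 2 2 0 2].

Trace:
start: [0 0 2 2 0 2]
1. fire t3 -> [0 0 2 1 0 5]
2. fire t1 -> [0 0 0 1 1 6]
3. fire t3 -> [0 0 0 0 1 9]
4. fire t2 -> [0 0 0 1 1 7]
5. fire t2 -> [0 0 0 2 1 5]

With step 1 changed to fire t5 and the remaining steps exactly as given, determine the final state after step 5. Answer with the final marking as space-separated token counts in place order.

(re-executing from step 1 with the substitution; state before step 1: [0 0 2 2 0 2])
1. fire t5 -> [0 0 2 2 0 2]
2. fire t1 -> [0 0 0 2 1 3]
3. fire t3 -> [0 0 0 1 1 6]
4. fire t2 -> [0 0 0 2 1 4]
5. fire t2 -> [0 0 0 3 1 2]

0 0 0 3 1 2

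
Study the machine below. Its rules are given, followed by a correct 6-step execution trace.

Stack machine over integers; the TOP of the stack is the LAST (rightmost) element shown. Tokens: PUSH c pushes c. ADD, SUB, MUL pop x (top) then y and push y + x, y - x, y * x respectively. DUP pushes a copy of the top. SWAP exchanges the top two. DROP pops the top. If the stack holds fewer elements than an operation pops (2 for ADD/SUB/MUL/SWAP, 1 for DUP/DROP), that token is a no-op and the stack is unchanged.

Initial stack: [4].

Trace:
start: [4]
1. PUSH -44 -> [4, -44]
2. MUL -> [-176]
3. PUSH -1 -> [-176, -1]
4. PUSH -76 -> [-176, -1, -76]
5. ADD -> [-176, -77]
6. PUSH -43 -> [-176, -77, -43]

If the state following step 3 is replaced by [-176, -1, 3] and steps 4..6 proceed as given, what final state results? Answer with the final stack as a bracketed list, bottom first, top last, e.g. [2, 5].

[-176, -1, -73, -43]

state after step 3 := [-176, -1, 3]
4. PUSH -76 -> [-176, -1, 3, -76]
5. ADD -> [-176, -1, -73]
6. PUSH -43 -> [-176, -1, -73, -43]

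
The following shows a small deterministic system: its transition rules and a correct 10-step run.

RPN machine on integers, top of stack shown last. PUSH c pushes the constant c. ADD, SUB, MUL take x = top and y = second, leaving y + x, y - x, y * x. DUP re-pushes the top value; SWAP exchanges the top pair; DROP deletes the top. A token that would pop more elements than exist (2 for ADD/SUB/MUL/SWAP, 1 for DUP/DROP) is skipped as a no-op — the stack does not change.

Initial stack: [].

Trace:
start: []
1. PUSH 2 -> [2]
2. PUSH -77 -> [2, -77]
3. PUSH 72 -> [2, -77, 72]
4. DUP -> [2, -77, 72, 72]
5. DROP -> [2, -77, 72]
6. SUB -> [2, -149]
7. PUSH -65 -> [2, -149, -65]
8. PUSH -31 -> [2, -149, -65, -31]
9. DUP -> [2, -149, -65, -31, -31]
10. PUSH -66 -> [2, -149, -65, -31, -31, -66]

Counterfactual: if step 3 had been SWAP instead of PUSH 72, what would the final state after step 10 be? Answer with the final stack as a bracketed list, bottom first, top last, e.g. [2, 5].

[-79, -65, -31, -31, -66]

(re-executing from step 3 with the substitution; state before step 3: [2, -77])
3. SWAP -> [-77, 2]
4. DUP -> [-77, 2, 2]
5. DROP -> [-77, 2]
6. SUB -> [-79]
7. PUSH -65 -> [-79, -65]
8. PUSH -31 -> [-79, -65, -31]
9. DUP -> [-79, -65, -31, -31]
10. PUSH -66 -> [-79, -65, -31, -31, -66]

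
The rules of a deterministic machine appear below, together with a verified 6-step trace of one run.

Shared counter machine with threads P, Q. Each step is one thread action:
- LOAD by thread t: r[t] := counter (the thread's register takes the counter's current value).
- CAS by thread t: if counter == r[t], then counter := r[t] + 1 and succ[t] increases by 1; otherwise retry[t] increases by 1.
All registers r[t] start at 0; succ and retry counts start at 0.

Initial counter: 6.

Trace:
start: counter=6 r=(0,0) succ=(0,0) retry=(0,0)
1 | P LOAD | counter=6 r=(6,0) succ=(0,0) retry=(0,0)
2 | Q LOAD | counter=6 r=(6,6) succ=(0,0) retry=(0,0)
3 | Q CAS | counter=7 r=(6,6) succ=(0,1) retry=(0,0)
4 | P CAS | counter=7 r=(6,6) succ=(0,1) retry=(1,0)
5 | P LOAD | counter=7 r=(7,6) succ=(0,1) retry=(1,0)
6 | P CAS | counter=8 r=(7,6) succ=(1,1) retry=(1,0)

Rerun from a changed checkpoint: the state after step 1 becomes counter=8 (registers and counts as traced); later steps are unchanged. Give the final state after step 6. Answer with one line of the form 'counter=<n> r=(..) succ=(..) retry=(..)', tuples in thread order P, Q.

counter=10 r=(9,8) succ=(1,1) retry=(1,0)

state after step 1 := counter=8 r=(6,0) succ=(0,0) retry=(0,0)
2 | Q LOAD | counter=8 r=(6,8) succ=(0,0) retry=(0,0)
3 | Q CAS | counter=9 r=(6,8) succ=(0,1) retry=(0,0)
4 | P CAS | counter=9 r=(6,8) succ=(0,1) retry=(1,0)
5 | P LOAD | counter=9 r=(9,8) succ=(0,1) retry=(1,0)
6 | P CAS | counter=10 r=(9,8) succ=(1,1) retry=(1,0)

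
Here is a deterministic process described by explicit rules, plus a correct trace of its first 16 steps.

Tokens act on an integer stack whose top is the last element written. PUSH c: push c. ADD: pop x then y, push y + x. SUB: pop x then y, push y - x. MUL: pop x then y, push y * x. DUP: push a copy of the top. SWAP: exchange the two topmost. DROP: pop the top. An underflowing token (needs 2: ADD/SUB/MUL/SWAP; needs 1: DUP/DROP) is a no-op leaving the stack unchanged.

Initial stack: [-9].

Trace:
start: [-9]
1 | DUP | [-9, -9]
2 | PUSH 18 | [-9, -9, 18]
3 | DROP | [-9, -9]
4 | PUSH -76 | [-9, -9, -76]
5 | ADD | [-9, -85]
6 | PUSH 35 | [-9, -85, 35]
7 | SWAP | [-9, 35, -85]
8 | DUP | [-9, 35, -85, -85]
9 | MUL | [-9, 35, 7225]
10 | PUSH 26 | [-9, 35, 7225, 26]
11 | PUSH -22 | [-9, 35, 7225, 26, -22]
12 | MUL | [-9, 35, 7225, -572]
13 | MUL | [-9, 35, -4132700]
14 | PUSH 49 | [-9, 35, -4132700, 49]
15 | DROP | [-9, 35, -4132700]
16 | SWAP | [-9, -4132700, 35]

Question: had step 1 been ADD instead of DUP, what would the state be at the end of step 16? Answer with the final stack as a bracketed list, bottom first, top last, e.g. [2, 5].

(re-executing from step 1 with the substitution; state before step 1: [-9])
1 | ADD | [-9]
2 | PUSH 18 | [-9, 18]
3 | DROP | [-9]
4 | PUSH -76 | [-9, -76]
5 | ADD | [-85]
6 | PUSH 35 | [-85, 35]
7 | SWAP | [35, -85]
8 | DUP | [35, -85, -85]
9 | MUL | [35, 7225]
10 | PUSH 26 | [35, 7225, 26]
11 | PUSH -22 | [35, 7225, 26, -22]
12 | MUL | [35, 7225, -572]
13 | MUL | [35, -4132700]
14 | PUSH 49 | [35, -4132700, 49]
15 | DROP | [35, -4132700]
16 | SWAP | [-4132700, 35]

[-4132700, 35]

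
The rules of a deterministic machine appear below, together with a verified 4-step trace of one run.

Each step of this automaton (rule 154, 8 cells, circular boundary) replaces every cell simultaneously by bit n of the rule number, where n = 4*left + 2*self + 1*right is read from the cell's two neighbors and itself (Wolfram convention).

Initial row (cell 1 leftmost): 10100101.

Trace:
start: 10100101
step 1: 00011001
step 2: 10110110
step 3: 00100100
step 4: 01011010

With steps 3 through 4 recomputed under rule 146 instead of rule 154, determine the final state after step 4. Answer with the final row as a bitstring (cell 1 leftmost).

(re-executing steps 3..4 under rule 146; state before step 3: 10110110)
step 3: 00000000
step 4: 00000000

00000000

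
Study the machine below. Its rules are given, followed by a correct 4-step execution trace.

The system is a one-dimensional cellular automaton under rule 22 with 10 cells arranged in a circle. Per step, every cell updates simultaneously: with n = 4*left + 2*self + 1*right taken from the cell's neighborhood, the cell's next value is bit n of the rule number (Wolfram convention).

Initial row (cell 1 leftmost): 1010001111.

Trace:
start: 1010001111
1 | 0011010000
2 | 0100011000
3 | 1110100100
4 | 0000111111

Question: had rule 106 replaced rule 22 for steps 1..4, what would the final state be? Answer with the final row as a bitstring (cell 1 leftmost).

1011110111

(re-executing steps 1..4 under rule 106; state before step 1: 1010001111)
1 | 1100011000
2 | 1100111001
3 | 0101101011
4 | 1011110111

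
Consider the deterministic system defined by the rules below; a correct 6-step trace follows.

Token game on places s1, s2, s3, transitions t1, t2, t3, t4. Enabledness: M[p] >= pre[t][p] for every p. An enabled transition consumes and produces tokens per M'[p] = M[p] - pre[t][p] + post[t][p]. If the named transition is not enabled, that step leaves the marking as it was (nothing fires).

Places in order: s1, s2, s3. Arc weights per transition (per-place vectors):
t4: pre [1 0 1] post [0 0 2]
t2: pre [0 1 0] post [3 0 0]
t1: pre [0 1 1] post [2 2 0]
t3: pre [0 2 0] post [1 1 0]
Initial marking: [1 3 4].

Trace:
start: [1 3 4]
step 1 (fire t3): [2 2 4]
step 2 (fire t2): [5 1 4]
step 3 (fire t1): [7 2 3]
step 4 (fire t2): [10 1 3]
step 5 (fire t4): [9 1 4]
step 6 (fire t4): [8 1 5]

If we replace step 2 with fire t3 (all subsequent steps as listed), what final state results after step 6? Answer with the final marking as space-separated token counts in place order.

(re-executing from step 2 with the substitution; state before step 2: [2 2 4])
step 2 (fire t3): [3 1 4]
step 3 (fire t1): [5 2 3]
step 4 (fire t2): [8 1 3]
step 5 (fire t4): [7 1 4]
step 6 (fire t4): [6 1 5]

6 1 5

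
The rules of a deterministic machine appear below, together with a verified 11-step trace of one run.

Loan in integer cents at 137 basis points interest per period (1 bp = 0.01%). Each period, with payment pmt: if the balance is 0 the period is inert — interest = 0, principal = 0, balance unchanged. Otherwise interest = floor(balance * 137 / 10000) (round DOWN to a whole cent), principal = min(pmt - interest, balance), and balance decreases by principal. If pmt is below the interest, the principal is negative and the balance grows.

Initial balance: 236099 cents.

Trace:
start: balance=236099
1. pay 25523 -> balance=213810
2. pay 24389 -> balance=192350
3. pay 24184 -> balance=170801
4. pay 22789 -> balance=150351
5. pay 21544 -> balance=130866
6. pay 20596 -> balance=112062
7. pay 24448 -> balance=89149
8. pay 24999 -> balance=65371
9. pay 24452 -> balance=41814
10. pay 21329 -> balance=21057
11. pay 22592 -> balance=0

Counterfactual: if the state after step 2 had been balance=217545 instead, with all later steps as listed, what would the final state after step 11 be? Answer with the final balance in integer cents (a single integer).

state after step 2 := balance=217545
3. pay 24184 -> balance=196341
4. pay 22789 -> balance=176241
5. pay 21544 -> balance=157111
6. pay 20596 -> balance=138667
7. pay 24448 -> balance=116118
8. pay 24999 -> balance=92709
9. pay 24452 -> balance=69527
10. pay 21329 -> balance=49150
11. pay 22592 -> balance=27231

27231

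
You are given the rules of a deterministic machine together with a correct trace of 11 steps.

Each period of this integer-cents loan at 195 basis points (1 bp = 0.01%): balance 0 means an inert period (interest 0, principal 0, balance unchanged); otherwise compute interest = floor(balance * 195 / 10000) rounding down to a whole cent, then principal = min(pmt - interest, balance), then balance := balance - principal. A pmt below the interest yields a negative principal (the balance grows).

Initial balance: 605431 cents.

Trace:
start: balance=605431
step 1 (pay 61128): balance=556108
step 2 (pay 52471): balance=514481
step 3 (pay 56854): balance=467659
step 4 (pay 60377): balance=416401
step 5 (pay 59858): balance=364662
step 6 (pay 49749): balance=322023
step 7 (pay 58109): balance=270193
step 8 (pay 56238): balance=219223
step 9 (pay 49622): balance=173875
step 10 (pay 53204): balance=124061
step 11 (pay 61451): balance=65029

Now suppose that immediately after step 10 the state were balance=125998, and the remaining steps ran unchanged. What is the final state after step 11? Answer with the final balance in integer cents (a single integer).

state after step 10 := balance=125998
step 11 (pay 61451): balance=67003

67003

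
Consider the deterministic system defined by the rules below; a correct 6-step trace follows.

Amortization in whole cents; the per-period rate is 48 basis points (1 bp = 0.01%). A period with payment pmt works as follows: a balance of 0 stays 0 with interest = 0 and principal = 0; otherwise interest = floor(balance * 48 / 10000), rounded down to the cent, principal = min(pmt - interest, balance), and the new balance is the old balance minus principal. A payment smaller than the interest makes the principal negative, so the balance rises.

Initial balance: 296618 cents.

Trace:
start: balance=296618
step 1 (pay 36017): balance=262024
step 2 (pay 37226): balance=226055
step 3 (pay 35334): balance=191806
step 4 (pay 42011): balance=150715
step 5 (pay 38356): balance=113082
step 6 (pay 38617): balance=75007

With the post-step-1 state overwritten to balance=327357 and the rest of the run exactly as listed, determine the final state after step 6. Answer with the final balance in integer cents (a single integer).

141924

state after step 1 := balance=327357
step 2 (pay 37226): balance=291702
step 3 (pay 35334): balance=257768
step 4 (pay 42011): balance=216994
step 5 (pay 38356): balance=179679
step 6 (pay 38617): balance=141924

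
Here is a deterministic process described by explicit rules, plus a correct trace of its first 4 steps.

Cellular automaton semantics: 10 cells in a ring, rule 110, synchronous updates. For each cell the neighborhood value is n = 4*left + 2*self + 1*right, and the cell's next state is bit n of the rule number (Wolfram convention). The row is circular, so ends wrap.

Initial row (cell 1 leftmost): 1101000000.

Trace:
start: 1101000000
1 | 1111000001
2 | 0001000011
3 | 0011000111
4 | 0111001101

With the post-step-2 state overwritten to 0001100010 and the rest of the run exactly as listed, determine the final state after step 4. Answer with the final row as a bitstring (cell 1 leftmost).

0110101110

state after step 2 := 0001100010
3 | 0011100110
4 | 0110101110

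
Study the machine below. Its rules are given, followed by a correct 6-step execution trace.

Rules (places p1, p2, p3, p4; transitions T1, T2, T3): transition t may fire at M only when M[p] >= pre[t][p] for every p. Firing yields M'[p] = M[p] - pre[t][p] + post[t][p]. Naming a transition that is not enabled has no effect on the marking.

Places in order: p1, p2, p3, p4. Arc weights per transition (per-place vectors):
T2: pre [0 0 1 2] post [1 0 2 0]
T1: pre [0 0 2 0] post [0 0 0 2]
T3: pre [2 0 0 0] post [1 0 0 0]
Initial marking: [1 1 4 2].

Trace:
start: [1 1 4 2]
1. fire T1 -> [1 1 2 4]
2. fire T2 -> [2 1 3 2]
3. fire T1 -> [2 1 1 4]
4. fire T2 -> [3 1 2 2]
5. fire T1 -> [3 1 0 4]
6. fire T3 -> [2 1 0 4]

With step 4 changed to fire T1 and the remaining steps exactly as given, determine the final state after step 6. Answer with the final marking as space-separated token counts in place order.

(re-executing from step 4 with the substitution; state before step 4: [2 1 1 4])
4. fire T1 -> [2 1 1 4]
5. fire T1 -> [2 1 1 4]
6. fire T3 -> [1 1 1 4]

1 1 1 4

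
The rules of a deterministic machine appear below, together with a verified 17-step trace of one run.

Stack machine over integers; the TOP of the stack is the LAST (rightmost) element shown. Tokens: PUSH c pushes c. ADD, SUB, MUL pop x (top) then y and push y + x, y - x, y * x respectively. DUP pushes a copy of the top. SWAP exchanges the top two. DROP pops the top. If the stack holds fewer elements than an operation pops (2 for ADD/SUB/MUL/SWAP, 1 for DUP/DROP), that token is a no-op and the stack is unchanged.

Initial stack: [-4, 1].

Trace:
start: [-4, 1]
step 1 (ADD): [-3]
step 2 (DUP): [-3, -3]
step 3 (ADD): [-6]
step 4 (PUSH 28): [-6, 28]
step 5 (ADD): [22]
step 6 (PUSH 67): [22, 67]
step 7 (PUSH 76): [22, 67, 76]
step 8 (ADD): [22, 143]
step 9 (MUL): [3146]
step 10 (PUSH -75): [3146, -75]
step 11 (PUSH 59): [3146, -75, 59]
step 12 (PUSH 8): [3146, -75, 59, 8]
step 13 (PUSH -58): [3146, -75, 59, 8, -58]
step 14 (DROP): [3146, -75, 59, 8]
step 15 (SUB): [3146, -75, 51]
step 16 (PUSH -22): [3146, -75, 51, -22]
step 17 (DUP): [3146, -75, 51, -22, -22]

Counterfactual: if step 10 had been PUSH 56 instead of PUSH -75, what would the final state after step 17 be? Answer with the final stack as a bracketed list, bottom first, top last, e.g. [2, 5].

[3146, 56, 51, -22, -22]

(re-executing from step 10 with the substitution; state before step 10: [3146])
step 10 (PUSH 56): [3146, 56]
step 11 (PUSH 59): [3146, 56, 59]
step 12 (PUSH 8): [3146, 56, 59, 8]
step 13 (PUSH -58): [3146, 56, 59, 8, -58]
step 14 (DROP): [3146, 56, 59, 8]
step 15 (SUB): [3146, 56, 51]
step 16 (PUSH -22): [3146, 56, 51, -22]
step 17 (DUP): [3146, 56, 51, -22, -22]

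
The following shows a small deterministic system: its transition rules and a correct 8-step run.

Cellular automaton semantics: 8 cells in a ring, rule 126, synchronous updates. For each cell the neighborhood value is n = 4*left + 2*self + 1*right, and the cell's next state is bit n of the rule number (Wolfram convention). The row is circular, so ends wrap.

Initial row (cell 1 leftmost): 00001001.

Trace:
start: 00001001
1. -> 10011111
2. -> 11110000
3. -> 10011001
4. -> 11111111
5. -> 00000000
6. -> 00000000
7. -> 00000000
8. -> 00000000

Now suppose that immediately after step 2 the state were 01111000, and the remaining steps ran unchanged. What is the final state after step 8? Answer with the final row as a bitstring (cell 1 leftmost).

00000000

state after step 2 := 01111000
3. -> 11001100
4. -> 11111111
5. -> 00000000
6. -> 00000000
7. -> 00000000
8. -> 00000000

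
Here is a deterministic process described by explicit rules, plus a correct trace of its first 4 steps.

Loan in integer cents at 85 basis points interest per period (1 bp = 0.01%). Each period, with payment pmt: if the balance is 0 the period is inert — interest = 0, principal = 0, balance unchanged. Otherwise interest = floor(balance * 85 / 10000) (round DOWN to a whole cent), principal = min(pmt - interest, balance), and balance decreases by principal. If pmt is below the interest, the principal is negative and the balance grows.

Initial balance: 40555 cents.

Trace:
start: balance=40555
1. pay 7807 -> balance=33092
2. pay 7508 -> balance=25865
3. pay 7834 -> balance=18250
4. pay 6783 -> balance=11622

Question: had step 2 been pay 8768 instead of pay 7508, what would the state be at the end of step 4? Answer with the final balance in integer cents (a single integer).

(re-executing from step 2 with the substitution; state before step 2: balance=33092)
2. pay 8768 -> balance=24605
3. pay 7834 -> balance=16980
4. pay 6783 -> balance=10341

10341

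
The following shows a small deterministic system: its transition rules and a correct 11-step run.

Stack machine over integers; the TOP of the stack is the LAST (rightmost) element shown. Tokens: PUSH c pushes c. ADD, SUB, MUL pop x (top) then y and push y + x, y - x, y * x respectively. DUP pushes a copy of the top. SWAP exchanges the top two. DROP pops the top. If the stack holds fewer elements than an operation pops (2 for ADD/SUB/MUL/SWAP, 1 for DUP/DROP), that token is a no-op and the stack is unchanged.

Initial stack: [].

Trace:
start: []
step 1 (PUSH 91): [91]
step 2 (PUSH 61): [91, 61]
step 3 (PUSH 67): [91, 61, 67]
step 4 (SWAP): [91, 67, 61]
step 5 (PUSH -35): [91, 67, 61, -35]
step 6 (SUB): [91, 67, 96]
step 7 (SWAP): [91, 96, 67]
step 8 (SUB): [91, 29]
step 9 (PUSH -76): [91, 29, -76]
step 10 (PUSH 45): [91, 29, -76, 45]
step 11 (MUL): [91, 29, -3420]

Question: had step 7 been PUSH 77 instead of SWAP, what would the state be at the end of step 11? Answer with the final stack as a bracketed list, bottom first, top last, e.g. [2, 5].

(re-executing from step 7 with the substitution; state before step 7: [91, 67, 96])
step 7 (PUSH 77): [91, 67, 96, 77]
step 8 (SUB): [91, 67, 19]
step 9 (PUSH -76): [91, 67, 19, -76]
step 10 (PUSH 45): [91, 67, 19, -76, 45]
step 11 (MUL): [91, 67, 19, -3420]

[91, 67, 19, -3420]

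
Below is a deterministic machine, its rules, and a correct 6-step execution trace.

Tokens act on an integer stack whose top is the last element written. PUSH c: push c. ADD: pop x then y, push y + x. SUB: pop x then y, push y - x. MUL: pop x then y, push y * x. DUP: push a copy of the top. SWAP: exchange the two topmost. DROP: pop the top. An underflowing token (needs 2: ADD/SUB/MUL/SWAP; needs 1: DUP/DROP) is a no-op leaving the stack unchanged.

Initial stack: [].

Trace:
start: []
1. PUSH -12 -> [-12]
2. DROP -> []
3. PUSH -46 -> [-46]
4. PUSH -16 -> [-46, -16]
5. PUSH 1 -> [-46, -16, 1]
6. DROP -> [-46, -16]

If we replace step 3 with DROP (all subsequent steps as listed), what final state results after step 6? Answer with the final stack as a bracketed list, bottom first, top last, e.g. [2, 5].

[-16]

(re-executing from step 3 with the substitution; state before step 3: [])
3. DROP -> []
4. PUSH -16 -> [-16]
5. PUSH 1 -> [-16, 1]
6. DROP -> [-16]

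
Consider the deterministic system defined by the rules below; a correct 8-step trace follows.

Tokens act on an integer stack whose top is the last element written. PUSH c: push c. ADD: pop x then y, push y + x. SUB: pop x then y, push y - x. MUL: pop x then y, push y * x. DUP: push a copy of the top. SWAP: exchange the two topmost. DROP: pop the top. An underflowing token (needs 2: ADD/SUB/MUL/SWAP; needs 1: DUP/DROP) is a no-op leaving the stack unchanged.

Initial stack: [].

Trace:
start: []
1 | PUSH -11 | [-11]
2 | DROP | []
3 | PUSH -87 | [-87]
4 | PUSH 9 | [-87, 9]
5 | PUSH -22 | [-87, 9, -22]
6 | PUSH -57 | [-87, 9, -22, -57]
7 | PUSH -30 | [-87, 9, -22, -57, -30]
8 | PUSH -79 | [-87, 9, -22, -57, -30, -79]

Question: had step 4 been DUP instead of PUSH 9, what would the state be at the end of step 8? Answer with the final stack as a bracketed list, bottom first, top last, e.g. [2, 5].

(re-executing from step 4 with the substitution; state before step 4: [-87])
4 | DUP | [-87, -87]
5 | PUSH -22 | [-87, -87, -22]
6 | PUSH -57 | [-87, -87, -22, -57]
7 | PUSH -30 | [-87, -87, -22, -57, -30]
8 | PUSH -79 | [-87, -87, -22, -57, -30, -79]

[-87, -87, -22, -57, -30, -79]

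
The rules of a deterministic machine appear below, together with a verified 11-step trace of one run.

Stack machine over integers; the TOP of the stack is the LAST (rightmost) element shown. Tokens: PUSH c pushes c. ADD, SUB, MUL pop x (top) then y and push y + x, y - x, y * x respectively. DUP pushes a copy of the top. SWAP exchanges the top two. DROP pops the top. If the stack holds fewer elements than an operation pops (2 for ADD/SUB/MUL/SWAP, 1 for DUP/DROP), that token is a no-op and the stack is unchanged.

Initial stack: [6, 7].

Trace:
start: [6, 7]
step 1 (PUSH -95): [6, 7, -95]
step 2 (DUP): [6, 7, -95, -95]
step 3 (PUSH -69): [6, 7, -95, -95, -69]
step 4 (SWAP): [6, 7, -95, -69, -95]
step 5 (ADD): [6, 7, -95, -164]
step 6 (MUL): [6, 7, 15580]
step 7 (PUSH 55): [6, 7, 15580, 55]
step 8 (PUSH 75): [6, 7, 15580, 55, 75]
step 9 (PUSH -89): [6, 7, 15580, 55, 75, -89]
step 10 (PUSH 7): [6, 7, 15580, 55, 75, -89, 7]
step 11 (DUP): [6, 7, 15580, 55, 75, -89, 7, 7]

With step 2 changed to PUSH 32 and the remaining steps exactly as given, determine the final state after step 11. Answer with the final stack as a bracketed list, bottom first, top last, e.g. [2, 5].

[6, 7, 3515, 55, 75, -89, 7, 7]

(re-executing from step 2 with the substitution; state before step 2: [6, 7, -95])
step 2 (PUSH 32): [6, 7, -95, 32]
step 3 (PUSH -69): [6, 7, -95, 32, -69]
step 4 (SWAP): [6, 7, -95, -69, 32]
step 5 (ADD): [6, 7, -95, -37]
step 6 (MUL): [6, 7, 3515]
step 7 (PUSH 55): [6, 7, 3515, 55]
step 8 (PUSH 75): [6, 7, 3515, 55, 75]
step 9 (PUSH -89): [6, 7, 3515, 55, 75, -89]
step 10 (PUSH 7): [6, 7, 3515, 55, 75, -89, 7]
step 11 (DUP): [6, 7, 3515, 55, 75, -89, 7, 7]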